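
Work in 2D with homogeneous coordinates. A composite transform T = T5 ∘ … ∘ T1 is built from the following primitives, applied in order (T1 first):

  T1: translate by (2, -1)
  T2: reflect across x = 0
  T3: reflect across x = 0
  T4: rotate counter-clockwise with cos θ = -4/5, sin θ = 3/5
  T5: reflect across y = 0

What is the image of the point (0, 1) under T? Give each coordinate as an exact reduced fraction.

T(p) = (-8/5, -6/5)

T1 translate by (2, -1): (0, 1) → (2, 0)
T2 reflect across x = 0: (2, 0) → (-2, 0)
T3 reflect across x = 0: (-2, 0) → (2, 0)
T4 rotate counter-clockwise with cos θ = -4/5, sin θ = 3/5: (2, 0) → (-8/5, 6/5)
T5 reflect across y = 0: (-8/5, 6/5) → (-8/5, -6/5)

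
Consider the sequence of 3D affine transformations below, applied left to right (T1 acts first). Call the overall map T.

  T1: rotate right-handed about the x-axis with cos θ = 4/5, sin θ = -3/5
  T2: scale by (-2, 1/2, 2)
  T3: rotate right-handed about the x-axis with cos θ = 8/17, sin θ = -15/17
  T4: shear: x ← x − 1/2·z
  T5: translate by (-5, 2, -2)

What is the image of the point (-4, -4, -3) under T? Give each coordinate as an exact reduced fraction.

T1 rotate right-handed about the x-axis with cos θ = 4/5, sin θ = -3/5: (-4, -4, -3) → (-4, -5, 0)
T2 scale by (-2, 1/2, 2): (-4, -5, 0) → (8, -5/2, 0)
T3 rotate right-handed about the x-axis with cos θ = 8/17, sin θ = -15/17: (8, -5/2, 0) → (8, -20/17, 75/34)
T4 shear: x ← x − 1/2·z: (8, -20/17, 75/34) → (469/68, -20/17, 75/34)
T5 translate by (-5, 2, -2): (469/68, -20/17, 75/34) → (129/68, 14/17, 7/34)

T(p) = (129/68, 14/17, 7/34)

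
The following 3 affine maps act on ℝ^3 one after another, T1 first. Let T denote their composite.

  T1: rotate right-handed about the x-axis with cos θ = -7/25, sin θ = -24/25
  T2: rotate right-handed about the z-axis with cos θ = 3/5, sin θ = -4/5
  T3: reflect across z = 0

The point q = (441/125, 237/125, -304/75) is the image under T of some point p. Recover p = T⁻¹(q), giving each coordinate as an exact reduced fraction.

p = (3/5, -5, 8/3)

T1 = [1 0 0 0; 0 -7/25 24/25 0; 0 -24/25 -7/25 0; 0 0 0 1]
T2·T1 = [3/5 -28/125 96/125 0; -4/5 -21/125 72/125 0; 0 -24/25 -7/25 0; 0 0 0 1]
T3·…·T1 = [3/5 -28/125 96/125 0; -4/5 -21/125 72/125 0; 0 24/25 7/25 0; 0 0 0 1]
det M = -1; M⁻¹ = [3/5 -4/5 0 0; -28/125 -21/125 24/25 0; 96/125 72/125 7/25 0; 0 0 0 1]
M⁻¹ · (441/125, 237/125, -304/75)ᵀ = (3/5, -5, 8/3)ᵀ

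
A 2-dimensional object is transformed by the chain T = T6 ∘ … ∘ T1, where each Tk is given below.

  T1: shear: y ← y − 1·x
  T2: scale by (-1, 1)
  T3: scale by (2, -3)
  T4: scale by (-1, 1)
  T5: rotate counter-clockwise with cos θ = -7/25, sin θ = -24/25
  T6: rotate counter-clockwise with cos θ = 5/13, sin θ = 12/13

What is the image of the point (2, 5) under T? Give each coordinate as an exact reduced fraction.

T1 shear: y ← y − 1·x: (2, 5) → (2, 3)
T2 scale by (-1, 1): (2, 3) → (-2, 3)
T3 scale by (2, -3): (-2, 3) → (-4, -9)
T4 scale by (-1, 1): (-4, -9) → (4, -9)
T5 rotate counter-clockwise with cos θ = -7/25, sin θ = -24/25: (4, -9) → (-244/25, -33/25)
T6 rotate counter-clockwise with cos θ = 5/13, sin θ = 12/13: (-244/25, -33/25) → (-824/325, -3093/325)

T(p) = (-824/325, -3093/325)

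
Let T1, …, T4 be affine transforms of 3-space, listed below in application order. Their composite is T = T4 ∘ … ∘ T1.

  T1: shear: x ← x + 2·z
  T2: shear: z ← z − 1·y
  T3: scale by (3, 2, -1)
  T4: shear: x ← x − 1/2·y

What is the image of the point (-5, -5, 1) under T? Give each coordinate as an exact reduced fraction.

T(p) = (-4, -10, -6)

T1 shear: x ← x + 2·z: (-5, -5, 1) → (-3, -5, 1)
T2 shear: z ← z − 1·y: (-3, -5, 1) → (-3, -5, 6)
T3 scale by (3, 2, -1): (-3, -5, 6) → (-9, -10, -6)
T4 shear: x ← x − 1/2·y: (-9, -10, -6) → (-4, -10, -6)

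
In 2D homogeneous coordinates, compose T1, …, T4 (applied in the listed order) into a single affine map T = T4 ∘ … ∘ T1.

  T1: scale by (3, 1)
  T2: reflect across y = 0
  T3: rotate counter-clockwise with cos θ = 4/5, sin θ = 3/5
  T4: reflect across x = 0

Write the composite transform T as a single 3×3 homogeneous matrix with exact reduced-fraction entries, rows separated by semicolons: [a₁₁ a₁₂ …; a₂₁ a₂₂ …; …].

T = [-12/5 -3/5 0; 9/5 -4/5 0; 0 0 1]

T1 = [3 0 0; 0 1 0; 0 0 1]
T2·T1 = [3 0 0; 0 -1 0; 0 0 1]
T3·…·T1 = [12/5 3/5 0; 9/5 -4/5 0; 0 0 1]
T4·…·T1 = [-12/5 -3/5 0; 9/5 -4/5 0; 0 0 1]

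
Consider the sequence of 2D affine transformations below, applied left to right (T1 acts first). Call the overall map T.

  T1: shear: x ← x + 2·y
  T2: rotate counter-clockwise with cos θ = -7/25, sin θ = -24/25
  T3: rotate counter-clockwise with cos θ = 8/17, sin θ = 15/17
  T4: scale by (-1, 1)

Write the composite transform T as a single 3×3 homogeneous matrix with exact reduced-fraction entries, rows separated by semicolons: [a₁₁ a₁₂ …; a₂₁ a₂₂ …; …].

T1 = [1 2 0; 0 1 0; 0 0 1]
T2·T1 = [-7/25 2/5 0; -24/25 -11/5 0; 0 0 1]
T3·…·T1 = [304/425 181/85 0; -297/425 -58/85 0; 0 0 1]
T4·…·T1 = [-304/425 -181/85 0; -297/425 -58/85 0; 0 0 1]

T = [-304/425 -181/85 0; -297/425 -58/85 0; 0 0 1]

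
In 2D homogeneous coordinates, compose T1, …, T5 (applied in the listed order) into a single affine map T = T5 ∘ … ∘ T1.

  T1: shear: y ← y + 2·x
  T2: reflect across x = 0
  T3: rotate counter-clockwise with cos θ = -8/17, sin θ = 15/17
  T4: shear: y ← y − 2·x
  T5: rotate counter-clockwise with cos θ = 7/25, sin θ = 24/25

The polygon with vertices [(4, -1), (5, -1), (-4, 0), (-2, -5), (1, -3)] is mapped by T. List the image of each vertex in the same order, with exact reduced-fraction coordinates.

image vertices: (-1231/425, -1542/425), (-1697/425, -1979/425), (1864/425, 1748/425), (241/25, 112/25), (1433/425, 181/425)

T1 shear: y ← y + 2·x: (4, -1) → (4, 7); (5, -1) → (5, 9); (-4, 0) → (-4, -8); (-2, -5) → (-2, -9); (1, -3) → (1, -1)
T2 reflect across x = 0: (4, 7) → (-4, 7); (5, 9) → (-5, 9); (-4, -8) → (4, -8); (-2, -9) → (2, -9); (1, -1) → (-1, -1)
T3 rotate counter-clockwise with cos θ = -8/17, sin θ = 15/17: (-4, 7) → (-73/17, -116/17); (-5, 9) → (-95/17, -147/17); (4, -8) → (88/17, 124/17); (2, -9) → (7, 6); (-1, -1) → (23/17, -7/17)
T4 shear: y ← y − 2·x: (-73/17, -116/17) → (-73/17, 30/17); (-95/17, -147/17) → (-95/17, 43/17); (88/17, 124/17) → (88/17, -52/17); (7, 6) → (7, -8); (23/17, -7/17) → (23/17, -53/17)
T5 rotate counter-clockwise with cos θ = 7/25, sin θ = 24/25: (-73/17, 30/17) → (-1231/425, -1542/425); (-95/17, 43/17) → (-1697/425, -1979/425); (88/17, -52/17) → (1864/425, 1748/425); (7, -8) → (241/25, 112/25); (23/17, -53/17) → (1433/425, 181/425)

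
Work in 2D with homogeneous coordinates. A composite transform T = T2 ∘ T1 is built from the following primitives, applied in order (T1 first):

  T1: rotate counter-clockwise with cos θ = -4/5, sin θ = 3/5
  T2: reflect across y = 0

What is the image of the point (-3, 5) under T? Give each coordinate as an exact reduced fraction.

T1 rotate counter-clockwise with cos θ = -4/5, sin θ = 3/5: (-3, 5) → (-3/5, -29/5)
T2 reflect across y = 0: (-3/5, -29/5) → (-3/5, 29/5)

T(p) = (-3/5, 29/5)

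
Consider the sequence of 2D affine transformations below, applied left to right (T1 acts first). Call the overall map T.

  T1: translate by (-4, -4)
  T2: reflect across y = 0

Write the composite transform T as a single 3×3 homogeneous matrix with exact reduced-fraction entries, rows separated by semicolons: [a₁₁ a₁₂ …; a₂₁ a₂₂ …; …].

T1 = [1 0 -4; 0 1 -4; 0 0 1]
T2·T1 = [1 0 -4; 0 -1 4; 0 0 1]

T = [1 0 -4; 0 -1 4; 0 0 1]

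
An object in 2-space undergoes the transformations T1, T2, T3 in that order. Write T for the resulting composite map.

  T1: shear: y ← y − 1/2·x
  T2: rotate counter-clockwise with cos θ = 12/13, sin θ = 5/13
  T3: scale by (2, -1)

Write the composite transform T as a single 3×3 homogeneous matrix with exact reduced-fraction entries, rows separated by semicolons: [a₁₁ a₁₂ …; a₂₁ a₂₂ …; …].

T = [29/13 -10/13 0; 1/13 -12/13 0; 0 0 1]

T1 = [1 0 0; -1/2 1 0; 0 0 1]
T2·T1 = [29/26 -5/13 0; -1/13 12/13 0; 0 0 1]
T3·…·T1 = [29/13 -10/13 0; 1/13 -12/13 0; 0 0 1]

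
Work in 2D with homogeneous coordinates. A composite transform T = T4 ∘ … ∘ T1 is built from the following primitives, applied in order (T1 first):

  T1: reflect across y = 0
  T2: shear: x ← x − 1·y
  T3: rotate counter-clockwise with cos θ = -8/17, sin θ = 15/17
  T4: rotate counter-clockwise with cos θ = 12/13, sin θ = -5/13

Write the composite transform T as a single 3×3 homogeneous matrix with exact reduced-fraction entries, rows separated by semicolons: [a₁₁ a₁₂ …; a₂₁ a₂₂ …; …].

T1 = [1 0 0; 0 -1 0; 0 0 1]
T2·T1 = [1 1 0; 0 -1 0; 0 0 1]
T3·…·T1 = [-8/17 7/17 0; 15/17 23/17 0; 0 0 1]
T4·…·T1 = [-21/221 199/221 0; 220/221 241/221 0; 0 0 1]

T = [-21/221 199/221 0; 220/221 241/221 0; 0 0 1]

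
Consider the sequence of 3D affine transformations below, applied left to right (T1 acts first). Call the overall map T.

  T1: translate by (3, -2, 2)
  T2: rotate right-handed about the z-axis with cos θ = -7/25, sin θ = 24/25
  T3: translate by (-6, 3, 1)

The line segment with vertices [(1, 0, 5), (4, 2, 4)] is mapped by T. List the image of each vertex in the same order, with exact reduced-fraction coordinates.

T1 translate by (3, -2, 2): (1, 0, 5) → (4, -2, 7); (4, 2, 4) → (7, 0, 6)
T2 rotate right-handed about the z-axis with cos θ = -7/25, sin θ = 24/25: (4, -2, 7) → (4/5, 22/5, 7); (7, 0, 6) → (-49/25, 168/25, 6)
T3 translate by (-6, 3, 1): (4/5, 22/5, 7) → (-26/5, 37/5, 8); (-49/25, 168/25, 6) → (-199/25, 243/25, 7)

image vertices: (-26/5, 37/5, 8), (-199/25, 243/25, 7)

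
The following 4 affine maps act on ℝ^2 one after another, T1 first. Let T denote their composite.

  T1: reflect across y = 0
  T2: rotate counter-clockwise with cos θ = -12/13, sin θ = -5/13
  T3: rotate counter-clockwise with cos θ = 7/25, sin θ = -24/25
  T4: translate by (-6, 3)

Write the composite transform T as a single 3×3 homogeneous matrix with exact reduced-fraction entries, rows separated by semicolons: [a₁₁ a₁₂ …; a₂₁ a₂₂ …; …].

T = [-204/325 253/325 -6; 253/325 204/325 3; 0 0 1]

T1 = [1 0 0; 0 -1 0; 0 0 1]
T2·T1 = [-12/13 -5/13 0; -5/13 12/13 0; 0 0 1]
T3·…·T1 = [-204/325 253/325 0; 253/325 204/325 0; 0 0 1]
T4·…·T1 = [-204/325 253/325 -6; 253/325 204/325 3; 0 0 1]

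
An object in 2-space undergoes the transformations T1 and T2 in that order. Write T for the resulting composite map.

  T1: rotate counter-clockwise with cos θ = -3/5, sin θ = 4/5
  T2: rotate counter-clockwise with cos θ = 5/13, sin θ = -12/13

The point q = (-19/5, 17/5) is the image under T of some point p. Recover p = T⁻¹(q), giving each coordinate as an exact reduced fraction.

T1 = [-3/5 -4/5 0; 4/5 -3/5 0; 0 0 1]
T2·T1 = [33/65 -56/65 0; 56/65 33/65 0; 0 0 1]
det M = 1; M⁻¹ = [33/65 56/65 0; -56/65 33/65 0; 0 0 1]
M⁻¹ · (-19/5, 17/5)ᵀ = (1, 5)ᵀ

p = (1, 5)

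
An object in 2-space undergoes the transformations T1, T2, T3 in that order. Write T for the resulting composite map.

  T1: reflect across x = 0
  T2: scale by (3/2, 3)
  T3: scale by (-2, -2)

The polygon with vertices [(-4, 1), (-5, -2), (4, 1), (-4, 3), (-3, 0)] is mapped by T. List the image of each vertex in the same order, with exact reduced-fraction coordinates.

image vertices: (-12, -6), (-15, 12), (12, -6), (-12, -18), (-9, 0)

T1 reflect across x = 0: (-4, 1) → (4, 1); (-5, -2) → (5, -2); (4, 1) → (-4, 1); (-4, 3) → (4, 3); (-3, 0) → (3, 0)
T2 scale by (3/2, 3): (4, 1) → (6, 3); (5, -2) → (15/2, -6); (-4, 1) → (-6, 3); (4, 3) → (6, 9); (3, 0) → (9/2, 0)
T3 scale by (-2, -2): (6, 3) → (-12, -6); (15/2, -6) → (-15, 12); (-6, 3) → (12, -6); (6, 9) → (-12, -18); (9/2, 0) → (-9, 0)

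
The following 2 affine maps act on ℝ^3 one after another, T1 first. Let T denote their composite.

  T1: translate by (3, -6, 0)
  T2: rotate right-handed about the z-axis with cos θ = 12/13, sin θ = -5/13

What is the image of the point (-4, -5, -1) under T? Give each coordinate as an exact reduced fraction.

T(p) = (-67/13, -127/13, -1)

T1 translate by (3, -6, 0): (-4, -5, -1) → (-1, -11, -1)
T2 rotate right-handed about the z-axis with cos θ = 12/13, sin θ = -5/13: (-1, -11, -1) → (-67/13, -127/13, -1)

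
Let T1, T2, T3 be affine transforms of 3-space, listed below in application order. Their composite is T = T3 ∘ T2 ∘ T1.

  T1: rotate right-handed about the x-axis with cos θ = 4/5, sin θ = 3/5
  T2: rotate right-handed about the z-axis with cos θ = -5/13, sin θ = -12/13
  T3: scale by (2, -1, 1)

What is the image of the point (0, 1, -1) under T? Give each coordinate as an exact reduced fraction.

T(p) = (168/65, 7/13, -1/5)

T1 rotate right-handed about the x-axis with cos θ = 4/5, sin θ = 3/5: (0, 1, -1) → (0, 7/5, -1/5)
T2 rotate right-handed about the z-axis with cos θ = -5/13, sin θ = -12/13: (0, 7/5, -1/5) → (84/65, -7/13, -1/5)
T3 scale by (2, -1, 1): (84/65, -7/13, -1/5) → (168/65, 7/13, -1/5)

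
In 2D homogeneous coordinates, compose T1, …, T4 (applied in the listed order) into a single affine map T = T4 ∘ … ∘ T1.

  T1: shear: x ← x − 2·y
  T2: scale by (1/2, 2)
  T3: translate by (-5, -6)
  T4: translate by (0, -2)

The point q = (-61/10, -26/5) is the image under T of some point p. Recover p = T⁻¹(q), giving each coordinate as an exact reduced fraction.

p = (3/5, 7/5)

T1 = [1 -2 0; 0 1 0; 0 0 1]
T2·T1 = [1/2 -1 0; 0 2 0; 0 0 1]
T3·…·T1 = [1/2 -1 -5; 0 2 -6; 0 0 1]
T4·…·T1 = [1/2 -1 -5; 0 2 -8; 0 0 1]
det M = 1; M⁻¹ = [2 1 18; 0 1/2 4; 0 0 1]
M⁻¹ · (-61/10, -26/5)ᵀ = (3/5, 7/5)ᵀ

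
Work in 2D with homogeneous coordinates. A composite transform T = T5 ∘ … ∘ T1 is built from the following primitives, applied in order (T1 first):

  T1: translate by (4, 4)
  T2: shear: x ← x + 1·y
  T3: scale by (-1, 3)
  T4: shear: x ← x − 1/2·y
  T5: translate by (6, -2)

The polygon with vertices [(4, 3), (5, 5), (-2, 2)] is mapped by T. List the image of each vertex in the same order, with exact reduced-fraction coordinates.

T1 translate by (4, 4): (4, 3) → (8, 7); (5, 5) → (9, 9); (-2, 2) → (2, 6)
T2 shear: x ← x + 1·y: (8, 7) → (15, 7); (9, 9) → (18, 9); (2, 6) → (8, 6)
T3 scale by (-1, 3): (15, 7) → (-15, 21); (18, 9) → (-18, 27); (8, 6) → (-8, 18)
T4 shear: x ← x − 1/2·y: (-15, 21) → (-51/2, 21); (-18, 27) → (-63/2, 27); (-8, 18) → (-17, 18)
T5 translate by (6, -2): (-51/2, 21) → (-39/2, 19); (-63/2, 27) → (-51/2, 25); (-17, 18) → (-11, 16)

image vertices: (-39/2, 19), (-51/2, 25), (-11, 16)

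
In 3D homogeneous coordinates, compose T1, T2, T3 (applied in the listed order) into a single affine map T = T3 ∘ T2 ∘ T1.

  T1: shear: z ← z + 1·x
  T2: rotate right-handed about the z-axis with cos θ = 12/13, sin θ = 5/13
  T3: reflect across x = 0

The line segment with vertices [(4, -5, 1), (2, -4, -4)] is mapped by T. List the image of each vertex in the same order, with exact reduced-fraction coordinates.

image vertices: (-73/13, -40/13, 5), (-44/13, -38/13, -2)

T1 shear: z ← z + 1·x: (4, -5, 1) → (4, -5, 5); (2, -4, -4) → (2, -4, -2)
T2 rotate right-handed about the z-axis with cos θ = 12/13, sin θ = 5/13: (4, -5, 5) → (73/13, -40/13, 5); (2, -4, -2) → (44/13, -38/13, -2)
T3 reflect across x = 0: (73/13, -40/13, 5) → (-73/13, -40/13, 5); (44/13, -38/13, -2) → (-44/13, -38/13, -2)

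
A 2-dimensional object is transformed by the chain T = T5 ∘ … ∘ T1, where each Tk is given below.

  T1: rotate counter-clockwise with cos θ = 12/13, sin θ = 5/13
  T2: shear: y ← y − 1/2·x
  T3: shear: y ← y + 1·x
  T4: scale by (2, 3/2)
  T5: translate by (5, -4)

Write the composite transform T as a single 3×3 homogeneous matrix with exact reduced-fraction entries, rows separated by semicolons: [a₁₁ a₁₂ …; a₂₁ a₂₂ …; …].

T1 = [12/13 -5/13 0; 5/13 12/13 0; 0 0 1]
T2·T1 = [12/13 -5/13 0; -1/13 29/26 0; 0 0 1]
T3·…·T1 = [12/13 -5/13 0; 11/13 19/26 0; 0 0 1]
T4·…·T1 = [24/13 -10/13 0; 33/26 57/52 0; 0 0 1]
T5·…·T1 = [24/13 -10/13 5; 33/26 57/52 -4; 0 0 1]

T = [24/13 -10/13 5; 33/26 57/52 -4; 0 0 1]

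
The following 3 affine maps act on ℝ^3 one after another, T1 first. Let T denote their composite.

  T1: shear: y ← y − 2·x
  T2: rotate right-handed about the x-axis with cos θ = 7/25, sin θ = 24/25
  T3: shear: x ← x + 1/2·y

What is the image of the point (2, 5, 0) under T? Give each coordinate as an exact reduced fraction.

T1 shear: y ← y − 2·x: (2, 5, 0) → (2, 1, 0)
T2 rotate right-handed about the x-axis with cos θ = 7/25, sin θ = 24/25: (2, 1, 0) → (2, 7/25, 24/25)
T3 shear: x ← x + 1/2·y: (2, 7/25, 24/25) → (107/50, 7/25, 24/25)

T(p) = (107/50, 7/25, 24/25)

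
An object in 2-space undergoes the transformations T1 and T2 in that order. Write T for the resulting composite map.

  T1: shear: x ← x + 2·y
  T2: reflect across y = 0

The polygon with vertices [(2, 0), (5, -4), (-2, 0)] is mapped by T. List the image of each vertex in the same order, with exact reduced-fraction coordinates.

image vertices: (2, 0), (-3, 4), (-2, 0)

T1 shear: x ← x + 2·y: (2, 0) → (2, 0); (5, -4) → (-3, -4); (-2, 0) → (-2, 0)
T2 reflect across y = 0: (2, 0) → (2, 0); (-3, -4) → (-3, 4); (-2, 0) → (-2, 0)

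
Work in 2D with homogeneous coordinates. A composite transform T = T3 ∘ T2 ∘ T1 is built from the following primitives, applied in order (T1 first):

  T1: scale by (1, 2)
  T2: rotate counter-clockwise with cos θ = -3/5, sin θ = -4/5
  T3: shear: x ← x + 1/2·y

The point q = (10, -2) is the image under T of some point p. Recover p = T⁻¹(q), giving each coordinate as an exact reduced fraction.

p = (-5, 5)

T1 = [1 0 0; 0 2 0; 0 0 1]
T2·T1 = [-3/5 8/5 0; -4/5 -6/5 0; 0 0 1]
T3·…·T1 = [-1 1 0; -4/5 -6/5 0; 0 0 1]
det M = 2; M⁻¹ = [-3/5 -1/2 0; 2/5 -1/2 0; 0 0 1]
M⁻¹ · (10, -2)ᵀ = (-5, 5)ᵀ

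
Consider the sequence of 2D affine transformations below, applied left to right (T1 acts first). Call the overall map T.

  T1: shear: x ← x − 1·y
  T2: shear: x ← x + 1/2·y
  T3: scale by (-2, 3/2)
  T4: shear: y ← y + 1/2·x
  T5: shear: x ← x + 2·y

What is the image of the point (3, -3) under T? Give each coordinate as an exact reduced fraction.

T(p) = (-27, -9)

T1 shear: x ← x − 1·y: (3, -3) → (6, -3)
T2 shear: x ← x + 1/2·y: (6, -3) → (9/2, -3)
T3 scale by (-2, 3/2): (9/2, -3) → (-9, -9/2)
T4 shear: y ← y + 1/2·x: (-9, -9/2) → (-9, -9)
T5 shear: x ← x + 2·y: (-9, -9) → (-27, -9)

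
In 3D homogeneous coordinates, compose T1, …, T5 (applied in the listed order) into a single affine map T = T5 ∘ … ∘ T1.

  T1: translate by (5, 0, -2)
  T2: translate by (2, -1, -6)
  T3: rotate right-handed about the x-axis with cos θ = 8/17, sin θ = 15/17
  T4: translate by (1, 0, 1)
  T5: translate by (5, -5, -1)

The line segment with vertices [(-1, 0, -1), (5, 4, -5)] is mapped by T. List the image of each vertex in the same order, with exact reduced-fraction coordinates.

T1 translate by (5, 0, -2): (-1, 0, -1) → (4, 0, -3); (5, 4, -5) → (10, 4, -7)
T2 translate by (2, -1, -6): (4, 0, -3) → (6, -1, -9); (10, 4, -7) → (12, 3, -13)
T3 rotate right-handed about the x-axis with cos θ = 8/17, sin θ = 15/17: (6, -1, -9) → (6, 127/17, -87/17); (12, 3, -13) → (12, 219/17, -59/17)
T4 translate by (1, 0, 1): (6, 127/17, -87/17) → (7, 127/17, -70/17); (12, 219/17, -59/17) → (13, 219/17, -42/17)
T5 translate by (5, -5, -1): (7, 127/17, -70/17) → (12, 42/17, -87/17); (13, 219/17, -42/17) → (18, 134/17, -59/17)

image vertices: (12, 42/17, -87/17), (18, 134/17, -59/17)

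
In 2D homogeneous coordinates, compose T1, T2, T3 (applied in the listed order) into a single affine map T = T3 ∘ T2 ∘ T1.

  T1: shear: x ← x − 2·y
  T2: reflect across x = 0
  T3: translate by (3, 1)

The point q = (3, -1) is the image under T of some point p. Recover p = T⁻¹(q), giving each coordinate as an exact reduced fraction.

T1 = [1 -2 0; 0 1 0; 0 0 1]
T2·T1 = [-1 2 0; 0 1 0; 0 0 1]
T3·…·T1 = [-1 2 3; 0 1 1; 0 0 1]
det M = -1; M⁻¹ = [-1 2 1; 0 1 -1; 0 0 1]
M⁻¹ · (3, -1)ᵀ = (-4, -2)ᵀ

p = (-4, -2)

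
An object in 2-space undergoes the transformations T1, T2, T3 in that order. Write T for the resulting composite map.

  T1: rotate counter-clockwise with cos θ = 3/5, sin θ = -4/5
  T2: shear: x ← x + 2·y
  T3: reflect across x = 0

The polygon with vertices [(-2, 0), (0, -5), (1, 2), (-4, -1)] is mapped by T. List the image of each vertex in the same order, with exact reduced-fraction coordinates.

image vertices: (-2, 8/5), (10, -3), (-3, 2/5), (-2, 13/5)

T1 rotate counter-clockwise with cos θ = 3/5, sin θ = -4/5: (-2, 0) → (-6/5, 8/5); (0, -5) → (-4, -3); (1, 2) → (11/5, 2/5); (-4, -1) → (-16/5, 13/5)
T2 shear: x ← x + 2·y: (-6/5, 8/5) → (2, 8/5); (-4, -3) → (-10, -3); (11/5, 2/5) → (3, 2/5); (-16/5, 13/5) → (2, 13/5)
T3 reflect across x = 0: (2, 8/5) → (-2, 8/5); (-10, -3) → (10, -3); (3, 2/5) → (-3, 2/5); (2, 13/5) → (-2, 13/5)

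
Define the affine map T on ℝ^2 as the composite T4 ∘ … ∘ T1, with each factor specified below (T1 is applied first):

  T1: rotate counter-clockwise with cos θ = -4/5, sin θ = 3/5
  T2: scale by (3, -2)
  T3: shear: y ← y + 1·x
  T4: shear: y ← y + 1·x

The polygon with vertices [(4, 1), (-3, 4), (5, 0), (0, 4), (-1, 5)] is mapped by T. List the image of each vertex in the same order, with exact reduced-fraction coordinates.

T1 rotate counter-clockwise with cos θ = -4/5, sin θ = 3/5: (4, 1) → (-19/5, 8/5); (-3, 4) → (0, -5); (5, 0) → (-4, 3); (0, 4) → (-12/5, -16/5); (-1, 5) → (-11/5, -23/5)
T2 scale by (3, -2): (-19/5, 8/5) → (-57/5, -16/5); (0, -5) → (0, 10); (-4, 3) → (-12, -6); (-12/5, -16/5) → (-36/5, 32/5); (-11/5, -23/5) → (-33/5, 46/5)
T3 shear: y ← y + 1·x: (-57/5, -16/5) → (-57/5, -73/5); (0, 10) → (0, 10); (-12, -6) → (-12, -18); (-36/5, 32/5) → (-36/5, -4/5); (-33/5, 46/5) → (-33/5, 13/5)
T4 shear: y ← y + 1·x: (-57/5, -73/5) → (-57/5, -26); (0, 10) → (0, 10); (-12, -18) → (-12, -30); (-36/5, -4/5) → (-36/5, -8); (-33/5, 13/5) → (-33/5, -4)

image vertices: (-57/5, -26), (0, 10), (-12, -30), (-36/5, -8), (-33/5, -4)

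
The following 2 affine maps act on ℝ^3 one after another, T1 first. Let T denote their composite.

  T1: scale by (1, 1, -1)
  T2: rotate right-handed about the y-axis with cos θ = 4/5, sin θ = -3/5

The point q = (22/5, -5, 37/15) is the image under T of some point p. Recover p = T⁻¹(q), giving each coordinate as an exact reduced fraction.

p = (5, -5, 2/3)

T1 = [1 0 0 0; 0 1 0 0; 0 0 -1 0; 0 0 0 1]
T2·T1 = [4/5 0 3/5 0; 0 1 0 0; 3/5 0 -4/5 0; 0 0 0 1]
det M = -1; M⁻¹ = [4/5 0 3/5 0; 0 1 0 0; 3/5 0 -4/5 0; 0 0 0 1]
M⁻¹ · (22/5, -5, 37/15)ᵀ = (5, -5, 2/3)ᵀ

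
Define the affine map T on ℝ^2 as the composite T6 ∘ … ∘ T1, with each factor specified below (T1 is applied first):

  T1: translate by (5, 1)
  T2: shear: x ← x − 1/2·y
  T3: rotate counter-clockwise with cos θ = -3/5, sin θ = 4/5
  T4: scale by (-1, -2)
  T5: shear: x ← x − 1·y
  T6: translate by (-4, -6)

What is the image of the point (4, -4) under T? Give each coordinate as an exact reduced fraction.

T1 translate by (5, 1): (4, -4) → (9, -3)
T2 shear: x ← x − 1/2·y: (9, -3) → (21/2, -3)
T3 rotate counter-clockwise with cos θ = -3/5, sin θ = 4/5: (21/2, -3) → (-39/10, 51/5)
T4 scale by (-1, -2): (-39/10, 51/5) → (39/10, -102/5)
T5 shear: x ← x − 1·y: (39/10, -102/5) → (243/10, -102/5)
T6 translate by (-4, -6): (243/10, -102/5) → (203/10, -132/5)

T(p) = (203/10, -132/5)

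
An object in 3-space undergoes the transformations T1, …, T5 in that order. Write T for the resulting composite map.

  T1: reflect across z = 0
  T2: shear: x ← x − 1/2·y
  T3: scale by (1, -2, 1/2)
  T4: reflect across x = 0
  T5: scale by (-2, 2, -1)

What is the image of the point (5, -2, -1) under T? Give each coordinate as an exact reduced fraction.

T1 reflect across z = 0: (5, -2, -1) → (5, -2, 1)
T2 shear: x ← x − 1/2·y: (5, -2, 1) → (6, -2, 1)
T3 scale by (1, -2, 1/2): (6, -2, 1) → (6, 4, 1/2)
T4 reflect across x = 0: (6, 4, 1/2) → (-6, 4, 1/2)
T5 scale by (-2, 2, -1): (-6, 4, 1/2) → (12, 8, -1/2)

T(p) = (12, 8, -1/2)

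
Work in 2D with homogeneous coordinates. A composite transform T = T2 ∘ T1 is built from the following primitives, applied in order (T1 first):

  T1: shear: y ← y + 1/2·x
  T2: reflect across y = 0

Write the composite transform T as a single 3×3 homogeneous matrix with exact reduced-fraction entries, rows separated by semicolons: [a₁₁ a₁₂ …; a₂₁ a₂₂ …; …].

T = [1 0 0; -1/2 -1 0; 0 0 1]

T1 = [1 0 0; 1/2 1 0; 0 0 1]
T2·T1 = [1 0 0; -1/2 -1 0; 0 0 1]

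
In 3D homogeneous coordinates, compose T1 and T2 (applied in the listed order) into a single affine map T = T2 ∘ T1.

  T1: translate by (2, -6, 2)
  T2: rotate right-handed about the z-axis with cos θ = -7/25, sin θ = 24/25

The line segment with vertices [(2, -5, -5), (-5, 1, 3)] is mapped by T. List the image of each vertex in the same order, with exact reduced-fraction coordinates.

image vertices: (236/25, 173/25, -3), (141/25, -37/25, 5)

T1 translate by (2, -6, 2): (2, -5, -5) → (4, -11, -3); (-5, 1, 3) → (-3, -5, 5)
T2 rotate right-handed about the z-axis with cos θ = -7/25, sin θ = 24/25: (4, -11, -3) → (236/25, 173/25, -3); (-3, -5, 5) → (141/25, -37/25, 5)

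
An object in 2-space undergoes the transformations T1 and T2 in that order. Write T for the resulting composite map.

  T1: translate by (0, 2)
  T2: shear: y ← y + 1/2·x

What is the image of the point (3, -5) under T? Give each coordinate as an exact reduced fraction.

T1 translate by (0, 2): (3, -5) → (3, -3)
T2 shear: y ← y + 1/2·x: (3, -3) → (3, -3/2)

T(p) = (3, -3/2)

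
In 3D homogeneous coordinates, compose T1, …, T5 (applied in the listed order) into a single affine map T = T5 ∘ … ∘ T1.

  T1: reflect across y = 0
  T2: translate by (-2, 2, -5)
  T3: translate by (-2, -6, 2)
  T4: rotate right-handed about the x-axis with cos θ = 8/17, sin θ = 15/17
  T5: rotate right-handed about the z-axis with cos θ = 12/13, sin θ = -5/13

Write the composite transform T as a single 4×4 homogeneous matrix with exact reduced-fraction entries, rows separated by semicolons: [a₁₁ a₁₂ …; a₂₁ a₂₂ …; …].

T1 = [1 0 0 0; 0 -1 0 0; 0 0 1 0; 0 0 0 1]
T2·T1 = [1 0 0 -2; 0 -1 0 2; 0 0 1 -5; 0 0 0 1]
T3·…·T1 = [1 0 0 -4; 0 -1 0 -4; 0 0 1 -3; 0 0 0 1]
T4·…·T1 = [1 0 0 -4; 0 -8/17 -15/17 13/17; 0 -15/17 8/17 -84/17; 0 0 0 1]
T5·…·T1 = [12/13 -40/221 -75/221 -751/221; -5/13 -96/221 -180/221 496/221; 0 -15/17 8/17 -84/17; 0 0 0 1]

T = [12/13 -40/221 -75/221 -751/221; -5/13 -96/221 -180/221 496/221; 0 -15/17 8/17 -84/17; 0 0 0 1]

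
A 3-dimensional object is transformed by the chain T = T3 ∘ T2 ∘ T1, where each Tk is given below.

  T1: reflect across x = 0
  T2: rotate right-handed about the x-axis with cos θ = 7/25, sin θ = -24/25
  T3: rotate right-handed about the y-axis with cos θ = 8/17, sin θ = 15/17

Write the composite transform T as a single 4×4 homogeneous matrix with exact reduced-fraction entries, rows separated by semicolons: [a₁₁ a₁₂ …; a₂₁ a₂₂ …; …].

T1 = [-1 0 0 0; 0 1 0 0; 0 0 1 0; 0 0 0 1]
T2·T1 = [-1 0 0 0; 0 7/25 24/25 0; 0 -24/25 7/25 0; 0 0 0 1]
T3·…·T1 = [-8/17 -72/85 21/85 0; 0 7/25 24/25 0; 15/17 -192/425 56/425 0; 0 0 0 1]

T = [-8/17 -72/85 21/85 0; 0 7/25 24/25 0; 15/17 -192/425 56/425 0; 0 0 0 1]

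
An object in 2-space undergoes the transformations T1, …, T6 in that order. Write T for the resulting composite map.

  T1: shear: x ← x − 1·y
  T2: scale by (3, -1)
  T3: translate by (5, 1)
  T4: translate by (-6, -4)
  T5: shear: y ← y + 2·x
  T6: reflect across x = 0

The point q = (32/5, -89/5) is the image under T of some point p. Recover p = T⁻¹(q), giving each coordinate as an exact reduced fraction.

p = (1/5, 2)

T1 = [1 -1 0; 0 1 0; 0 0 1]
T2·T1 = [3 -3 0; 0 -1 0; 0 0 1]
T3·…·T1 = [3 -3 5; 0 -1 1; 0 0 1]
T4·…·T1 = [3 -3 -1; 0 -1 -3; 0 0 1]
T5·…·T1 = [3 -3 -1; 6 -7 -5; 0 0 1]
T6·…·T1 = [-3 3 1; 6 -7 -5; 0 0 1]
det M = 3; M⁻¹ = [-7/3 -1 -8/3; -2 -1 -3; 0 0 1]
M⁻¹ · (32/5, -89/5)ᵀ = (1/5, 2)ᵀ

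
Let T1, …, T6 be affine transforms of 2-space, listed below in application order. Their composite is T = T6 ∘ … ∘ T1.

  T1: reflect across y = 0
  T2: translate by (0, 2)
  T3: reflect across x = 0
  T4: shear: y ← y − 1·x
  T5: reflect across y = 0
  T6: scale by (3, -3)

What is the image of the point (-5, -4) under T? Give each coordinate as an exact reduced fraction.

T1 reflect across y = 0: (-5, -4) → (-5, 4)
T2 translate by (0, 2): (-5, 4) → (-5, 6)
T3 reflect across x = 0: (-5, 6) → (5, 6)
T4 shear: y ← y − 1·x: (5, 6) → (5, 1)
T5 reflect across y = 0: (5, 1) → (5, -1)
T6 scale by (3, -3): (5, -1) → (15, 3)

T(p) = (15, 3)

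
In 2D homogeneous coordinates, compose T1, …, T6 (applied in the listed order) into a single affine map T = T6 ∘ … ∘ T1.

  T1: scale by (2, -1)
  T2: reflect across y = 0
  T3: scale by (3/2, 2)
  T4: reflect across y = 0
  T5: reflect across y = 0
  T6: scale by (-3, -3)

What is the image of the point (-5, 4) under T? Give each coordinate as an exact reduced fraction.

T(p) = (45, -24)

T1 scale by (2, -1): (-5, 4) → (-10, -4)
T2 reflect across y = 0: (-10, -4) → (-10, 4)
T3 scale by (3/2, 2): (-10, 4) → (-15, 8)
T4 reflect across y = 0: (-15, 8) → (-15, -8)
T5 reflect across y = 0: (-15, -8) → (-15, 8)
T6 scale by (-3, -3): (-15, 8) → (45, -24)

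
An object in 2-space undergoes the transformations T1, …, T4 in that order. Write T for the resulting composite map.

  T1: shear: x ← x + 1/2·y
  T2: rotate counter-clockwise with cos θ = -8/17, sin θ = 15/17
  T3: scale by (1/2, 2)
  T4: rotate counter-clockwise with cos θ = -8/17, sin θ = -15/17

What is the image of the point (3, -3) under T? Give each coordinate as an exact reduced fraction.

T(p) = (1263/289, -1983/578)

T1 shear: x ← x + 1/2·y: (3, -3) → (3/2, -3)
T2 rotate counter-clockwise with cos θ = -8/17, sin θ = 15/17: (3/2, -3) → (33/17, 93/34)
T3 scale by (1/2, 2): (33/17, 93/34) → (33/34, 93/17)
T4 rotate counter-clockwise with cos θ = -8/17, sin θ = -15/17: (33/34, 93/17) → (1263/289, -1983/578)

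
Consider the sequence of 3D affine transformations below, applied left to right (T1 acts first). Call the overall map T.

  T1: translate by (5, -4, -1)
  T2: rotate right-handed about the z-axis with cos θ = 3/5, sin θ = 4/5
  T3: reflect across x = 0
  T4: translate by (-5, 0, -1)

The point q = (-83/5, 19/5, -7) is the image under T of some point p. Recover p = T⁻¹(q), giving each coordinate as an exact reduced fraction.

T1 = [1 0 0 5; 0 1 0 -4; 0 0 1 -1; 0 0 0 1]
T2·T1 = [3/5 -4/5 0 31/5; 4/5 3/5 0 8/5; 0 0 1 -1; 0 0 0 1]
T3·…·T1 = [-3/5 4/5 0 -31/5; 4/5 3/5 0 8/5; 0 0 1 -1; 0 0 0 1]
T4·…·T1 = [-3/5 4/5 0 -56/5; 4/5 3/5 0 8/5; 0 0 1 -2; 0 0 0 1]
det M = -1; M⁻¹ = [-3/5 4/5 0 -8; 4/5 3/5 0 8; 0 0 1 2; 0 0 0 1]
M⁻¹ · (-83/5, 19/5, -7)ᵀ = (5, -3, -5)ᵀ

p = (5, -3, -5)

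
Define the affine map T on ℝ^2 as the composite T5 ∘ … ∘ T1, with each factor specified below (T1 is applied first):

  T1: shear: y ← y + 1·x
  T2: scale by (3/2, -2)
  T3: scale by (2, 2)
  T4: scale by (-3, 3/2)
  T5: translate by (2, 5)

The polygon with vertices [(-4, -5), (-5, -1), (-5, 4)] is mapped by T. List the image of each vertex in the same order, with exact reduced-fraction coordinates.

image vertices: (38, 59), (47, 41), (47, 11)

T1 shear: y ← y + 1·x: (-4, -5) → (-4, -9); (-5, -1) → (-5, -6); (-5, 4) → (-5, -1)
T2 scale by (3/2, -2): (-4, -9) → (-6, 18); (-5, -6) → (-15/2, 12); (-5, -1) → (-15/2, 2)
T3 scale by (2, 2): (-6, 18) → (-12, 36); (-15/2, 12) → (-15, 24); (-15/2, 2) → (-15, 4)
T4 scale by (-3, 3/2): (-12, 36) → (36, 54); (-15, 24) → (45, 36); (-15, 4) → (45, 6)
T5 translate by (2, 5): (36, 54) → (38, 59); (45, 36) → (47, 41); (45, 6) → (47, 11)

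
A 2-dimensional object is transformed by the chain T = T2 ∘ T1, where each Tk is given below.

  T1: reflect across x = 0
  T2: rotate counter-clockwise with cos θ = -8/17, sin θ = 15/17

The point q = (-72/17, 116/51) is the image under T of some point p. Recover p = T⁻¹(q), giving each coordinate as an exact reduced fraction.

p = (-4, 8/3)

T1 = [-1 0 0; 0 1 0; 0 0 1]
T2·T1 = [8/17 -15/17 0; -15/17 -8/17 0; 0 0 1]
det M = -1; M⁻¹ = [8/17 -15/17 0; -15/17 -8/17 0; 0 0 1]
M⁻¹ · (-72/17, 116/51)ᵀ = (-4, 8/3)ᵀ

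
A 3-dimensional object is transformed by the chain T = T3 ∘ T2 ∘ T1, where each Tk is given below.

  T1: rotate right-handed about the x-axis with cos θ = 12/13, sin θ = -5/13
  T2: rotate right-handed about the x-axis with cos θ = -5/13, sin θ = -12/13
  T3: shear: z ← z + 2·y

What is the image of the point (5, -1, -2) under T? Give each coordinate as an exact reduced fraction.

T1 rotate right-handed about the x-axis with cos θ = 12/13, sin θ = -5/13: (5, -1, -2) → (5, -22/13, -19/13)
T2 rotate right-handed about the x-axis with cos θ = -5/13, sin θ = -12/13: (5, -22/13, -19/13) → (5, -118/169, 359/169)
T3 shear: z ← z + 2·y: (5, -118/169, 359/169) → (5, -118/169, 123/169)

T(p) = (5, -118/169, 123/169)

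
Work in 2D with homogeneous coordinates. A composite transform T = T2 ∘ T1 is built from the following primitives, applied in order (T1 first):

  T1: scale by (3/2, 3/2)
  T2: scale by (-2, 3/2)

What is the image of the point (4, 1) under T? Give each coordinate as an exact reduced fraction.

T1 scale by (3/2, 3/2): (4, 1) → (6, 3/2)
T2 scale by (-2, 3/2): (6, 3/2) → (-12, 9/4)

T(p) = (-12, 9/4)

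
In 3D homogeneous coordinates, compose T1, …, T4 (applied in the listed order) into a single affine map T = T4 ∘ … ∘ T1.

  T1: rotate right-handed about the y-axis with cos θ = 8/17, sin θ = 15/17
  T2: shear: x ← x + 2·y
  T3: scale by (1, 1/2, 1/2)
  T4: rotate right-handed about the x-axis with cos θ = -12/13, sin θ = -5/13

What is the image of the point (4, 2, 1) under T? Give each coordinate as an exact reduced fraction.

T(p) = (115/17, -334/221, 227/221)

T1 rotate right-handed about the y-axis with cos θ = 8/17, sin θ = 15/17: (4, 2, 1) → (47/17, 2, -52/17)
T2 shear: x ← x + 2·y: (47/17, 2, -52/17) → (115/17, 2, -52/17)
T3 scale by (1, 1/2, 1/2): (115/17, 2, -52/17) → (115/17, 1, -26/17)
T4 rotate right-handed about the x-axis with cos θ = -12/13, sin θ = -5/13: (115/17, 1, -26/17) → (115/17, -334/221, 227/221)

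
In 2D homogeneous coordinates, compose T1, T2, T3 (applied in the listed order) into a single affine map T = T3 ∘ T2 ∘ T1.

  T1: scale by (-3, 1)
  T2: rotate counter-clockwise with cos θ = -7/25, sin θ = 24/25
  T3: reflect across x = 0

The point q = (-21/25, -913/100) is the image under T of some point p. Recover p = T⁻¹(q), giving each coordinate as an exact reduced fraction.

p = (3, 7/4)

T1 = [-3 0 0; 0 1 0; 0 0 1]
T2·T1 = [21/25 -24/25 0; -72/25 -7/25 0; 0 0 1]
T3·…·T1 = [-21/25 24/25 0; -72/25 -7/25 0; 0 0 1]
det M = 3; M⁻¹ = [-7/75 -8/25 0; 24/25 -7/25 0; 0 0 1]
M⁻¹ · (-21/25, -913/100)ᵀ = (3, 7/4)ᵀ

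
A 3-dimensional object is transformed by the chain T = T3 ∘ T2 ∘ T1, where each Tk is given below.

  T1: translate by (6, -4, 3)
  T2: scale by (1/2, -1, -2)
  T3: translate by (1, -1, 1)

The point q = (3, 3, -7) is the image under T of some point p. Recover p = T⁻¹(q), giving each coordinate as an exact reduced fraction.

T1 = [1 0 0 6; 0 1 0 -4; 0 0 1 3; 0 0 0 1]
T2·T1 = [1/2 0 0 3; 0 -1 0 4; 0 0 -2 -6; 0 0 0 1]
T3·…·T1 = [1/2 0 0 4; 0 -1 0 3; 0 0 -2 -5; 0 0 0 1]
det M = 1; M⁻¹ = [2 0 0 -8; 0 -1 0 3; 0 0 -1/2 -5/2; 0 0 0 1]
M⁻¹ · (3, 3, -7)ᵀ = (-2, 0, 1)ᵀ

p = (-2, 0, 1)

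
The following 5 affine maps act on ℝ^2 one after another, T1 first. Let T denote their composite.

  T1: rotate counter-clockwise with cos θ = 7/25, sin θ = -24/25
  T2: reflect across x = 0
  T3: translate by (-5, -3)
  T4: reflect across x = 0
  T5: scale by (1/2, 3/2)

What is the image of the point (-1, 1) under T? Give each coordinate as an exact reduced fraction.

T1 rotate counter-clockwise with cos θ = 7/25, sin θ = -24/25: (-1, 1) → (17/25, 31/25)
T2 reflect across x = 0: (17/25, 31/25) → (-17/25, 31/25)
T3 translate by (-5, -3): (-17/25, 31/25) → (-142/25, -44/25)
T4 reflect across x = 0: (-142/25, -44/25) → (142/25, -44/25)
T5 scale by (1/2, 3/2): (142/25, -44/25) → (71/25, -66/25)

T(p) = (71/25, -66/25)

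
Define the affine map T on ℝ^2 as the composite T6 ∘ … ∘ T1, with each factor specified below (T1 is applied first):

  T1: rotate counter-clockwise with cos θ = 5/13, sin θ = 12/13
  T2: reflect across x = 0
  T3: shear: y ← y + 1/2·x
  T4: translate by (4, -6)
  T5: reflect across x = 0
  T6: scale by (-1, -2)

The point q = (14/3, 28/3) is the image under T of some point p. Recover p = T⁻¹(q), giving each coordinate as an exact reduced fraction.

T1 = [5/13 -12/13 0; 12/13 5/13 0; 0 0 1]
T2·T1 = [-5/13 12/13 0; 12/13 5/13 0; 0 0 1]
T3·…·T1 = [-5/13 12/13 0; 19/26 11/13 0; 0 0 1]
T4·…·T1 = [-5/13 12/13 4; 19/26 11/13 -6; 0 0 1]
T5·…·T1 = [5/13 -12/13 -4; 19/26 11/13 -6; 0 0 1]
T6·…·T1 = [-5/13 12/13 4; -19/13 -22/13 12; 0 0 1]
det M = 2; M⁻¹ = [-11/13 -6/13 116/13; 19/26 -5/26 -8/13; 0 0 1]
M⁻¹ · (14/3, 28/3)ᵀ = (2/3, 1)ᵀ

p = (2/3, 1)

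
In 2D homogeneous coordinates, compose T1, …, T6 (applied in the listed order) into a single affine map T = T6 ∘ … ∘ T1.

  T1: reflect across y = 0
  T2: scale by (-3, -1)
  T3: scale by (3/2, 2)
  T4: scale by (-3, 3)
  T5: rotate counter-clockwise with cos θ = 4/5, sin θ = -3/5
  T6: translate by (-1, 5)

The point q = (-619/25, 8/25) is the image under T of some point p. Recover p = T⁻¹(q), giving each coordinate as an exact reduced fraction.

T1 = [1 0 0; 0 -1 0; 0 0 1]
T2·T1 = [-3 0 0; 0 1 0; 0 0 1]
T3·…·T1 = [-9/2 0 0; 0 2 0; 0 0 1]
T4·…·T1 = [27/2 0 0; 0 6 0; 0 0 1]
T5·…·T1 = [54/5 18/5 0; -81/10 24/5 0; 0 0 1]
T6·…·T1 = [54/5 18/5 -1; -81/10 24/5 5; 0 0 1]
det M = 81; M⁻¹ = [8/135 -2/45 38/135; 1/10 2/15 -17/30; 0 0 1]
M⁻¹ · (-619/25, 8/25)ᵀ = (-6/5, -3)ᵀ

p = (-6/5, -3)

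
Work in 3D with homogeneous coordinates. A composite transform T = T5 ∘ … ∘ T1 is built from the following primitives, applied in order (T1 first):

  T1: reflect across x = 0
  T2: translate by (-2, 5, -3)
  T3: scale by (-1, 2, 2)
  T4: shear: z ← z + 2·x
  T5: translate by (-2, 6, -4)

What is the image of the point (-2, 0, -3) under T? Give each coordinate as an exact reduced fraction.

T(p) = (-2, 16, -16)

T1 reflect across x = 0: (-2, 0, -3) → (2, 0, -3)
T2 translate by (-2, 5, -3): (2, 0, -3) → (0, 5, -6)
T3 scale by (-1, 2, 2): (0, 5, -6) → (0, 10, -12)
T4 shear: z ← z + 2·x: (0, 10, -12) → (0, 10, -12)
T5 translate by (-2, 6, -4): (0, 10, -12) → (-2, 16, -16)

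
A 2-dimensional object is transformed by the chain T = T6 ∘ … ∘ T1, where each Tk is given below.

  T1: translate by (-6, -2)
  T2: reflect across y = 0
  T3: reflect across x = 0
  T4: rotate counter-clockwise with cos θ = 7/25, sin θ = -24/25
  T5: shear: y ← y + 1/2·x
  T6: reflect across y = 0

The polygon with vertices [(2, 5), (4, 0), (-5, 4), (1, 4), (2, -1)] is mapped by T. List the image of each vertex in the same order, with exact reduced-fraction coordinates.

T1 translate by (-6, -2): (2, 5) → (-4, 3); (4, 0) → (-2, -2); (-5, 4) → (-11, 2); (1, 4) → (-5, 2); (2, -1) → (-4, -3)
T2 reflect across y = 0: (-4, 3) → (-4, -3); (-2, -2) → (-2, 2); (-11, 2) → (-11, -2); (-5, 2) → (-5, -2); (-4, -3) → (-4, 3)
T3 reflect across x = 0: (-4, -3) → (4, -3); (-2, 2) → (2, 2); (-11, -2) → (11, -2); (-5, -2) → (5, -2); (-4, 3) → (4, 3)
T4 rotate counter-clockwise with cos θ = 7/25, sin θ = -24/25: (4, -3) → (-44/25, -117/25); (2, 2) → (62/25, -34/25); (11, -2) → (29/25, -278/25); (5, -2) → (-13/25, -134/25); (4, 3) → (4, -3)
T5 shear: y ← y + 1/2·x: (-44/25, -117/25) → (-44/25, -139/25); (62/25, -34/25) → (62/25, -3/25); (29/25, -278/25) → (29/25, -527/50); (-13/25, -134/25) → (-13/25, -281/50); (4, -3) → (4, -1)
T6 reflect across y = 0: (-44/25, -139/25) → (-44/25, 139/25); (62/25, -3/25) → (62/25, 3/25); (29/25, -527/50) → (29/25, 527/50); (-13/25, -281/50) → (-13/25, 281/50); (4, -1) → (4, 1)

image vertices: (-44/25, 139/25), (62/25, 3/25), (29/25, 527/50), (-13/25, 281/50), (4, 1)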